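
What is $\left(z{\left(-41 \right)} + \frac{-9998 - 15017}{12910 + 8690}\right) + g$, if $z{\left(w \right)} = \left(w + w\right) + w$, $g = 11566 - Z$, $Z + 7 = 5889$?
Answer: $\frac{24018517}{4320} \approx 5559.8$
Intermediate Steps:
$Z = 5882$ ($Z = -7 + 5889 = 5882$)
$g = 5684$ ($g = 11566 - 5882 = 5684$)
$z{\left(w \right)} = 3 w$ ($z{\left(w \right)} = 2 w + w = 3 w$)
$\left(z{\left(-41 \right)} + \frac{-9998 - 15017}{12910 + 8690}\right) + g = \left(3 \left(-41\right) + \frac{-9998 - 15017}{12910 + 8690}\right) + 5684 = \left(-123 - \frac{25015}{21600}\right) + 5684 = \left(-123 - \frac{5003}{4320}\right) + 5684 = - \frac{536363}{4320} + 5684 = \frac{24018517}{4320}$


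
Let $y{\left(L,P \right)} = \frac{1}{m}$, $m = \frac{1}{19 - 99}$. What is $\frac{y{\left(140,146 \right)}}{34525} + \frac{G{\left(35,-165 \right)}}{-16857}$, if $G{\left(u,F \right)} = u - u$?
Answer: $- \frac{16}{6905} \approx -0.0023172$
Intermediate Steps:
$m = - \frac{1}{80}$ ($m = \frac{1}{-80} = - \frac{1}{80} \approx -0.0125$)
$G{\left(u,F \right)} = 0$
$y{\left(L,P \right)} = -80$ ($y{\left(L,P \right)} = \frac{1}{- \frac{1}{80}} = -80$)
$\frac{y{\left(140,146 \right)}}{34525} + \frac{G{\left(35,-165 \right)}}{-16857} = - \frac{80}{34525} + \frac{0}{-16857} = \left(-80\right) \frac{1}{34525} + 0 \left(- \frac{1}{16857}\right) = - \frac{16}{6905} + 0 = - \frac{16}{6905}$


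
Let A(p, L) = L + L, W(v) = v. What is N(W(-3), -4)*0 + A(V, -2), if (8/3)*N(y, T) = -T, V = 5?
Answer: -4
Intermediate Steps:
A(p, L) = 2*L
N(y, T) = -3*T/8 (N(y, T) = 3*(-T)/8 = -3*T/8)
N(W(-3), -4)*0 + A(V, -2) = -3/8*(-4)*0 + 2*(-2) = (3/2)*0 - 4 = 0 - 4 = -4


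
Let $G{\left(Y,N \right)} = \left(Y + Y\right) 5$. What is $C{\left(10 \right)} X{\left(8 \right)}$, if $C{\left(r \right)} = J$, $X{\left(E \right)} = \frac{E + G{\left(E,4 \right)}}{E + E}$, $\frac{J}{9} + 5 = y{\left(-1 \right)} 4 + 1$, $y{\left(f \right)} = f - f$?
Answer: $-198$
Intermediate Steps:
$y{\left(f \right)} = 0$
$G{\left(Y,N \right)} = 10 Y$ ($G{\left(Y,N \right)} = 2 Y 5 = 10 Y$)
$J = -36$ ($J = -45 + 9 \left(0 \cdot 4 + 1\right) = -45 + 9 \left(0 + 1\right) = -45 + 9 \cdot 1 = -45 + 9 = -36$)
$X{\left(E \right)} = \frac{11}{2}$ ($X{\left(E \right)} = \frac{E + 10 E}{E + E} = \frac{11 E}{2 E} = 11 E \frac{1}{2 E} = \frac{11}{2}$)
$C{\left(r \right)} = -36$
$C{\left(10 \right)} X{\left(8 \right)} = \left(-36\right) \frac{11}{2} = -198$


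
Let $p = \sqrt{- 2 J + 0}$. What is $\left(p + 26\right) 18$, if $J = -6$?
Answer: $468 + 36 \sqrt{3} \approx 530.35$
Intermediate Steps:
$p = 2 \sqrt{3}$ ($p = \sqrt{\left(-2\right) \left(-6\right) + 0} = \sqrt{12 + 0} = \sqrt{12} = 2 \sqrt{3} \approx 3.4641$)
$\left(p + 26\right) 18 = \left(2 \sqrt{3} + 26\right) 18 = \left(26 + 2 \sqrt{3}\right) 18 = 468 + 36 \sqrt{3}$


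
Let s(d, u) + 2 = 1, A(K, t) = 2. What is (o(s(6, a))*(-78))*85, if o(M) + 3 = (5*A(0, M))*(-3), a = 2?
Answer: 218790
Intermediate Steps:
s(d, u) = -1 (s(d, u) = -2 + 1 = -1)
o(M) = -33 (o(M) = -3 + (5*2)*(-3) = -3 + 10*(-3) = -3 - 30 = -33)
(o(s(6, a))*(-78))*85 = -33*(-78)*85 = 2574*85 = 218790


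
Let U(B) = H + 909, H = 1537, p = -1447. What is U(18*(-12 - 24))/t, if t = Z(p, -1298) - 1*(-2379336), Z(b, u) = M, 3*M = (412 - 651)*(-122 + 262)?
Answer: 3669/3552274 ≈ 0.0010329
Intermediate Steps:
M = -33460/3 (M = ((412 - 651)*(-122 + 262))/3 = (-239*140)/3 = (1/3)*(-33460) = -33460/3 ≈ -11153.)
Z(b, u) = -33460/3
U(B) = 2446 (U(B) = 1537 + 909 = 2446)
t = 7104548/3 (t = -33460/3 - 1*(-2379336) = -33460/3 + 2379336 = 7104548/3 ≈ 2.3682e+6)
U(18*(-12 - 24))/t = 2446/(7104548/3) = 2446*(3/7104548) = 3669/3552274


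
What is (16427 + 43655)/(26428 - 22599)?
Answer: 60082/3829 ≈ 15.691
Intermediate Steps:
(16427 + 43655)/(26428 - 22599) = 60082/3829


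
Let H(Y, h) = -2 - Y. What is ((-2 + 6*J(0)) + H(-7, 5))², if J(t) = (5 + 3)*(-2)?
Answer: 8649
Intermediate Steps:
J(t) = -16 (J(t) = 8*(-2) = -16)
((-2 + 6*J(0)) + H(-7, 5))² = ((-2 + 6*(-16)) + (-2 - 1*(-7)))² = ((-2 - 96) + (-2 + 7))² = (-98 + 5)² = (-93)² = 8649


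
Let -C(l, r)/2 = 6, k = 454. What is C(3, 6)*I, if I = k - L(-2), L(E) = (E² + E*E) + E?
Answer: -5376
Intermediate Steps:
C(l, r) = -12 (C(l, r) = -2*6 = -12)
L(E) = E + 2*E² (L(E) = (E² + E²) + E = 2*E² + E = E + 2*E²)
I = 448 (I = 454 - (-2)*(1 + 2*(-2)) = 454 - (-2)*(1 - 4) = 454 - (-2)*(-3) = 454 - 1*6 = 454 - 6 = 448)
C(3, 6)*I = -12*448 = -5376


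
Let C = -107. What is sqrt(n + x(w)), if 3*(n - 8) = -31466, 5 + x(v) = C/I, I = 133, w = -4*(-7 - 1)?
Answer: 13*I*sqrt(9878442)/399 ≈ 102.4*I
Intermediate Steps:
w = 32 (w = -4*(-8) = 32)
x(v) = -772/133 (x(v) = -5 - 107/133 = -772/133)
n = -31442/3 (n = 8 + (1/3)*(-31466) = 8 - 31466/3 = -31442/3 ≈ -10481.)
sqrt(n + x(w)) = sqrt(-31442/3 - 772/133) = sqrt(-4184102/399) = 13*I*sqrt(9878442)/399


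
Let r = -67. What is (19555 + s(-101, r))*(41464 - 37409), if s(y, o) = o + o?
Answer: 78752155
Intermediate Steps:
s(y, o) = 2*o
(19555 + s(-101, r))*(41464 - 37409) = (19555 + 2*(-67))*(41464 - 37409) = (19555 - 134)*4055 = 19421*4055 = 78752155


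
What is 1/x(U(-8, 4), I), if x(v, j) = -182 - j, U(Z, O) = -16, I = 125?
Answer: -1/307 ≈ -0.0032573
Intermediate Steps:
1/x(U(-8, 4), I) = 1/(-182 - 1*125) = 1/(-182 - 125) = 1/(-307) = -1/307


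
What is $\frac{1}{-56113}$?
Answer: $- \frac{1}{56113} \approx -1.7821 \cdot 10^{-5}$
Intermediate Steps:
$\frac{1}{-56113} = - \frac{1}{56113}$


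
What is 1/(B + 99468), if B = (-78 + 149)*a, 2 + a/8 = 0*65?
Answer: 1/98332 ≈ 1.0170e-5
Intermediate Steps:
a = -16 (a = -16 + 8*(0*65) = -16 + 8*0 = -16 + 0 = -16)
B = -1136 (B = (-78 + 149)*(-16) = 71*(-16) = -1136)
1/(B + 99468) = 1/(-1136 + 99468) = 1/98332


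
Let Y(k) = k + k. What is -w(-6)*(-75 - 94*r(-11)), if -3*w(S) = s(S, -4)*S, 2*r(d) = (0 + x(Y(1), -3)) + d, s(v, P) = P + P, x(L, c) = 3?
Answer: 4816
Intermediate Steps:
Y(k) = 2*k
s(v, P) = 2*P
r(d) = 3/2 + d/2 (r(d) = ((0 + 3) + d)/2 = (3 + d)/2 = 3/2 + d/2)
w(S) = 8*S/3 (w(S) = -2*(-4)*S/3 = -(-8)*S/3 = 8*S/3)
-w(-6)*(-75 - 94*r(-11)) = -(8/3)*(-6)*(-75 - 94*(3/2 + (½)*(-11))) = -(-16)*(-75 - 94*(3/2 - 11/2)) = -(-16)*(-75 - 94*(-4)) = -(-16)*(-75 + 376) = -(-16)*301 = -1*(-4816) = 4816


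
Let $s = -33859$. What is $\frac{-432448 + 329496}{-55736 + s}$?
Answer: $\frac{102952}{89595} \approx 1.1491$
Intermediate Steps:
$\frac{-432448 + 329496}{-55736 + s} = \frac{-432448 + 329496}{-55736 - 33859} = - \frac{102952}{-89595} = \left(-102952\right) \left(- \frac{1}{89595}\right) = \frac{102952}{89595}$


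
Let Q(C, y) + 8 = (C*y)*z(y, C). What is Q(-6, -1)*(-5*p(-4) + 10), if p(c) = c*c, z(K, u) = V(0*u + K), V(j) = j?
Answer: 980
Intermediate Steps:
z(K, u) = K (z(K, u) = 0*u + K = 0 + K = K)
p(c) = c**2
Q(C, y) = -8 + C*y**2 (Q(C, y) = -8 + (C*y)*y = -8 + C*y**2)
Q(-6, -1)*(-5*p(-4) + 10) = (-8 - 6*(-1)**2)*(-5*(-4)**2 + 10) = (-8 - 6*1)*(-5*16 + 10) = (-8 - 6)*(-80 + 10) = -14*(-70) = 980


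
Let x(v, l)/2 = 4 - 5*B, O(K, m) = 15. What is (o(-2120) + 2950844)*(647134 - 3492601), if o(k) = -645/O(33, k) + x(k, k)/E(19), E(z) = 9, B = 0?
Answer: -8396409398371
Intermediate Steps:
x(v, l) = 8 (x(v, l) = 2*(4 - 5*0) = 2*(4 + 0) = 2*4 = 8)
o(k) = -379/9 (o(k) = -645/15 + 8/9 = -645*1/15 + 8*(1/9) = -43 + 8/9 = -379/9)
(o(-2120) + 2950844)*(647134 - 3492601) = (-379/9 + 2950844)*(647134 - 3492601) = (26557217/9)*(-2845467) = -8396409398371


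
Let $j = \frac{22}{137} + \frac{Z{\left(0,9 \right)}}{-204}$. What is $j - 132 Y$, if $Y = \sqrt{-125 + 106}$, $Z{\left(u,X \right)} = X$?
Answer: $\frac{1085}{9316} - 132 i \sqrt{19} \approx 0.11647 - 575.38 i$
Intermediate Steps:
$Y = i \sqrt{19}$ ($Y = \sqrt{-19} = i \sqrt{19} \approx 4.3589 i$)
$j = \frac{1085}{9316}$ ($j = \frac{22}{137} + \frac{9}{-204} = 22 \cdot \frac{1}{137} + 9 \left(- \frac{1}{204}\right) = \frac{22}{137} - \frac{3}{68} = \frac{1085}{9316} \approx 0.11647$)
$j - 132 Y = \frac{1085}{9316} - 132 i \sqrt{19}$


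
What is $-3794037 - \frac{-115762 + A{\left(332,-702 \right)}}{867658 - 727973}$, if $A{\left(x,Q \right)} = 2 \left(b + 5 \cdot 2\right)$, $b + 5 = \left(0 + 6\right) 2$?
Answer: $- \frac{529969942617}{139685} \approx -3.794 \cdot 10^{6}$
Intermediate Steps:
$b = 7$ ($b = -5 + \left(0 + 6\right) 2 = -5 + 6 \cdot 2 = -5 + 12 = 7$)
$A{\left(x,Q \right)} = 34$ ($A{\left(x,Q \right)} = 2 \left(7 + 5 \cdot 2\right) = 2 \left(7 + 10\right) = 2 \cdot 17 = 34$)
$-3794037 - \frac{-115762 + A{\left(332,-702 \right)}}{867658 - 727973} = -3794037 - \frac{-115762 + 34}{867658 - 727973} = -3794037 - - \frac{115728}{139685} = -3794037 + \frac{115728}{139685} = - \frac{529969942617}{139685}$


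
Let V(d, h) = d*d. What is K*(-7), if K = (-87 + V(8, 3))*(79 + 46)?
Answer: 20125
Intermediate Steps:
V(d, h) = d²
K = -2875 (K = (-87 + 8²)*(79 + 46) = (-87 + 64)*125 = -23*125 = -2875)
K*(-7) = -2875*(-7) = 20125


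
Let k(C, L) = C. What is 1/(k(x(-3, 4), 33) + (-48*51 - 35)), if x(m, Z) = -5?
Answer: -1/2488 ≈ -0.00040193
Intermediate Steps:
1/(k(x(-3, 4), 33) + (-48*51 - 35)) = 1/(-5 + (-48*51 - 35)) = 1/(-5 + (-2448 - 35)) = 1/(-5 - 2483) = 1/(-2488) = -1/2488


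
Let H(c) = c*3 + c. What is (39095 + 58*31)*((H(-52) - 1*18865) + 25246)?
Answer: 252432489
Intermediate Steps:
H(c) = 4*c (H(c) = 3*c + c = 4*c)
(39095 + 58*31)*((H(-52) - 1*18865) + 25246) = (39095 + 58*31)*((4*(-52) - 1*18865) + 25246) = (39095 + 1798)*((-208 - 18865) + 25246) = 40893*(-19073 + 25246) = 40893*6173 = 252432489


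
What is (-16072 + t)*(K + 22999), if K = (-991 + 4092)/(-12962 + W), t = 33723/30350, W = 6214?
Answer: -10813739481715861/29257400 ≈ -3.6961e+8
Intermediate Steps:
t = 33723/30350 (t = 33723*(1/30350) = 33723/30350 ≈ 1.1111)
K = -443/964 (K = (-991 + 4092)/(-12962 + 6214) = 3101/(-6748) = 3101*(-1/6748) = -443/964 ≈ -0.45954)
(-16072 + t)*(K + 22999) = (-16072 + 33723/30350)*(-443/964 + 22999) = -487751477/30350*22170593/964 = -10813739481715861/29257400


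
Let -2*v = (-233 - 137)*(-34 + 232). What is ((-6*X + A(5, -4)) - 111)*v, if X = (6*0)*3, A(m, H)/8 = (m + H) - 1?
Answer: -4065930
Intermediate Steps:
A(m, H) = -8 + 8*H + 8*m (A(m, H) = 8*((m + H) - 1) = 8*((H + m) - 1) = 8*(-1 + H + m) = -8 + 8*H + 8*m)
v = 36630 (v = -(-233 - 137)*(-34 + 232)/2 = -(-185)*198 = -½*(-73260) = 36630)
X = 0 (X = 0*3 = 0)
((-6*X + A(5, -4)) - 111)*v = ((-6*0 + (-8 + 8*(-4) + 8*5)) - 111)*36630 = ((0 + (-8 - 32 + 40)) - 111)*36630 = ((0 + 0) - 111)*36630 = (0 - 111)*36630 = -111*36630 = -4065930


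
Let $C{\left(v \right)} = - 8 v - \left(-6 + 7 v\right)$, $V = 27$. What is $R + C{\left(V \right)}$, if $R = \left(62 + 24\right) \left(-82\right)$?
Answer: $-7451$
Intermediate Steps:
$C{\left(v \right)} = 6 - 15 v$
$R = -7052$ ($R = 86 \left(-82\right) = -7052$)
$R + C{\left(V \right)} = -7052 + \left(6 - 405\right) = -7052 - 399 = -7451$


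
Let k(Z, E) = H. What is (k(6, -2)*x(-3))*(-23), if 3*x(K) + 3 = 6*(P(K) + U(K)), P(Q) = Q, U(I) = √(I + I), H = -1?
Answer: -161 + 46*I*√6 ≈ -161.0 + 112.68*I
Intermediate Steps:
U(I) = √2*√I (U(I) = √(2*I) = √2*√I)
k(Z, E) = -1
x(K) = -1 + 2*K + 2*√2*√K (x(K) = -1 + (6*(K + √2*√K))/3 = -1 + (6*K + 6*√2*√K)/3 = -1 + (2*K + 2*√2*√K) = -1 + 2*K + 2*√2*√K)
(k(6, -2)*x(-3))*(-23) = -(-1 + 2*(-3) + 2*√2*√(-3))*(-23) = -(-1 - 6 + 2*√2*(I*√3))*(-23) = -(-1 - 6 + 2*I*√6)*(-23) = -(-7 + 2*I*√6)*(-23) = (7 - 2*I*√6)*(-23) = -161 + 46*I*√6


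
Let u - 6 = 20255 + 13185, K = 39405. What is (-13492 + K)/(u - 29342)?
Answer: 25913/4104 ≈ 6.3141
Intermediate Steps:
u = 33446 (u = 6 + (20255 + 13185) = 6 + 33440 = 33446)
(-13492 + K)/(u - 29342) = (-13492 + 39405)/(33446 - 29342) = 25913/4104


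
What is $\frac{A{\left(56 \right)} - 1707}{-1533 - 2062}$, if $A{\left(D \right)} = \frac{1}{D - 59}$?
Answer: $\frac{5122}{10785} \approx 0.47492$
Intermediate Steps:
$A{\left(D \right)} = \frac{1}{-59 + D}$
$\frac{A{\left(56 \right)} - 1707}{-1533 - 2062} = \frac{\frac{1}{-59 + 56} - 1707}{-1533 - 2062} = \frac{\frac{1}{-3} - 1707}{-3595} = \left(- \frac{1}{3} - 1707\right) \left(- \frac{1}{3595}\right) = \left(- \frac{5122}{3}\right) \left(- \frac{1}{3595}\right) = \frac{5122}{10785}$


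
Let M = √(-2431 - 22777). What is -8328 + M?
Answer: -8328 + 2*I*√6302 ≈ -8328.0 + 158.77*I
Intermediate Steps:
M = 2*I*√6302 (M = √(-25208) = 2*I*√6302 ≈ 158.77*I)
-8328 + M = -8328 + 2*I*√6302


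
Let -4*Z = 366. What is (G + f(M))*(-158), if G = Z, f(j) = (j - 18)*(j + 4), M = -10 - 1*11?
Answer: -90297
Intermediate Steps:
M = -21 (M = -10 - 11 = -21)
Z = -183/2 (Z = -1/4*366 = -183/2 ≈ -91.500)
f(j) = (-18 + j)*(4 + j)
G = -183/2 ≈ -91.500
(G + f(M))*(-158) = (-183/2 + (-72 + (-21)**2 - 14*(-21)))*(-158) = (-183/2 + (-72 + 441 + 294))*(-158) = (-183/2 + 663)*(-158) = (1143/2)*(-158) = -90297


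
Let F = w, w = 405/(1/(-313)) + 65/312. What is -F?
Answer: 3042355/24 ≈ 1.2676e+5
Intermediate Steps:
w = -3042355/24 (w = 405/(-1/313) + 65*(1/312) = 405*(-313) + 5/24 = -126765 + 5/24 = -3042355/24 ≈ -1.2676e+5)
F = -3042355/24 ≈ -1.2676e+5
-F = -1*(-3042355/24) = 3042355/24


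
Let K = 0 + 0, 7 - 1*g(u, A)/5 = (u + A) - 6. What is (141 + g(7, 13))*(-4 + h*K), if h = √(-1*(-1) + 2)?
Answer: -424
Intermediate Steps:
g(u, A) = 65 - 5*A - 5*u (g(u, A) = 35 - 5*((u + A) - 6) = 35 - 5*((A + u) - 6) = 35 - 5*(-6 + A + u) = 35 + (30 - 5*A - 5*u) = 65 - 5*A - 5*u)
h = √3 (h = √(1 + 2) = √3 ≈ 1.7320)
K = 0
(141 + g(7, 13))*(-4 + h*K) = (141 + (65 - 5*13 - 5*7))*(-4 + √3*0) = (141 + (65 - 65 - 35))*(-4 + 0) = (141 - 35)*(-4) = 106*(-4) = -424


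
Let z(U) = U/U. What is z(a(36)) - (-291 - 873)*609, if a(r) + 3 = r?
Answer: 708877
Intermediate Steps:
a(r) = -3 + r
z(U) = 1
z(a(36)) - (-291 - 873)*609 = 1 - (-291 - 873)*609 = 1 - (-1164)*609 = 1 - 1*(-708876) = 1 + 708876 = 708877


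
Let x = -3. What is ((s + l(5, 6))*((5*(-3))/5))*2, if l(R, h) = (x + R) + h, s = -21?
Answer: 78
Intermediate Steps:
l(R, h) = -3 + R + h (l(R, h) = (-3 + R) + h = -3 + R + h)
((s + l(5, 6))*((5*(-3))/5))*2 = ((-21 + (-3 + 5 + 6))*((5*(-3))/5))*2 = ((-21 + 8)*(-15*1/5))*2 = -13*(-3)*2 = 39*2 = 78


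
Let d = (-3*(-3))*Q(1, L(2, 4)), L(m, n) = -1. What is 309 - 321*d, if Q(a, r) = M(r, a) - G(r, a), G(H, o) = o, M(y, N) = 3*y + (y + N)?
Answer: 11865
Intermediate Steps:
M(y, N) = N + 4*y (M(y, N) = 3*y + (N + y) = N + 4*y)
Q(a, r) = 4*r (Q(a, r) = (a + 4*r) - a = 4*r)
d = -36 (d = (-3*(-3))*(4*(-1)) = 9*(-4) = -36)
309 - 321*d = 309 - 321*(-36) = 309 + 11556 = 11865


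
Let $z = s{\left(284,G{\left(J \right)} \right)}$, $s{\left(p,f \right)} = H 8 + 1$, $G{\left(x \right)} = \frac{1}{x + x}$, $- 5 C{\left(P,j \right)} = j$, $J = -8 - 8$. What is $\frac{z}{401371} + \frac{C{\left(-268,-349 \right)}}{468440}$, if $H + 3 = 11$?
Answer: $\frac{292321479}{940091156200} \approx 0.00031095$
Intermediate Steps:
$H = 8$ ($H = -3 + 11 = 8$)
$J = -16$
$C{\left(P,j \right)} = - \frac{j}{5}$
$G{\left(x \right)} = \frac{1}{2 x}$
$s{\left(p,f \right)} = 65$ ($s{\left(p,f \right)} = 8 \cdot 8 + 1 = 64 + 1 = 65$)
$z = 65$
$\frac{z}{401371} + \frac{C{\left(-268,-349 \right)}}{468440} = \frac{65}{401371} + \frac{\left(- \frac{1}{5}\right) \left(-349\right)}{468440} = 65 \cdot \frac{1}{401371} + \frac{349}{5} \cdot \frac{1}{468440} = \frac{65}{401371} + \frac{349}{2342200} = \frac{292321479}{940091156200}$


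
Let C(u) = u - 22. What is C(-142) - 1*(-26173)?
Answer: 26009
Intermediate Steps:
C(u) = -22 + u
C(-142) - 1*(-26173) = (-22 - 142) - 1*(-26173) = -164 + 26173 = 26009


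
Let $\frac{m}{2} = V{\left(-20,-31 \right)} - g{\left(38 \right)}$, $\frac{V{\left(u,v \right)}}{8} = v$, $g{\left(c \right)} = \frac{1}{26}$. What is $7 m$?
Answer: $- \frac{45143}{13} \approx -3472.5$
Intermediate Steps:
$g{\left(c \right)} = \frac{1}{26}$
$V{\left(u,v \right)} = 8 v$
$m = - \frac{6449}{13}$ ($m = 2 \left(8 \left(-31\right) - \frac{1}{26}\right) = 2 \left(-248 - \frac{1}{26}\right) = 2 \left(- \frac{6449}{26}\right) = - \frac{6449}{13} \approx -496.08$)
$7 m = 7 \left(- \frac{6449}{13}\right) = - \frac{45143}{13}$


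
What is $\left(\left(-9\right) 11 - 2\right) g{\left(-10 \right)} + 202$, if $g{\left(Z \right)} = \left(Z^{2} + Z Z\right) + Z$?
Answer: $-18988$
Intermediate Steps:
$g{\left(Z \right)} = Z + 2 Z^{2}$ ($g{\left(Z \right)} = \left(Z^{2} + Z^{2}\right) + Z = 2 Z^{2} + Z = Z + 2 Z^{2}$)
$\left(\left(-9\right) 11 - 2\right) g{\left(-10 \right)} + 202 = \left(\left(-9\right) 11 - 2\right) \left(- 10 \left(1 + 2 \left(-10\right)\right)\right) + 202 = \left(-99 - 2\right) \left(- 10 \left(1 - 20\right)\right) + 202 = \left(-99 - 2\right) \left(\left(-10\right) \left(-19\right)\right) + 202 = \left(-101\right) 190 + 202 = -19190 + 202 = -18988$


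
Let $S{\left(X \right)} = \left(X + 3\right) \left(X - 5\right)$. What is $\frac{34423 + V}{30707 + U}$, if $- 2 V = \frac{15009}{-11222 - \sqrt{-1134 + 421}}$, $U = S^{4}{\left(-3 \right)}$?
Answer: $\frac{46614088110}{41581239203} - \frac{5003 i \sqrt{713}}{2578036830586} \approx 1.121 - 5.1819 \cdot 10^{-8} i$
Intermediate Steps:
$S{\left(X \right)} = \left(-5 + X\right) \left(3 + X\right)$ ($S{\left(X \right)} = \left(3 + X\right) \left(-5 + X\right) = \left(-5 + X\right) \left(3 + X\right)$)
$U = 0$ ($U = \left(-15 + \left(-3\right)^{2} - -6\right)^{4} = \left(-15 + 9 + 6\right)^{4} = 0^{4} = 0$)
$V = - \frac{15009}{2 \left(-11222 - i \sqrt{713}\right)}$ ($V = - \frac{15009 \frac{1}{-11222 - \sqrt{-1134 + 421}}}{2} = - \frac{15009 \frac{1}{-11222 - \sqrt{-713}}}{2} = - \frac{15009 \frac{1}{-11222 - i \sqrt{713}}}{2} = - \frac{15009}{2 \left(-11222 - i \sqrt{713}\right)} \approx 0.66873 - 0.0015912 i$)
$\frac{34423 + V}{30707 + U} = \frac{34423 + \left(\frac{905543}{1354129} - \frac{5003 i \sqrt{713}}{83955998}\right)}{30707 + 0} = \frac{\frac{46614088110}{1354129} - \frac{5003 i \sqrt{713}}{83955998}}{30707} = \left(\frac{46614088110}{1354129} - \frac{5003 i \sqrt{713}}{83955998}\right) \frac{1}{30707} = \frac{46614088110}{41581239203} - \frac{5003 i \sqrt{713}}{2578036830586}$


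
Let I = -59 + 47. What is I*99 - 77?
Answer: -1265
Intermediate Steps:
I = -12
I*99 - 77 = -12*99 - 77 = -1188 - 77 = -1265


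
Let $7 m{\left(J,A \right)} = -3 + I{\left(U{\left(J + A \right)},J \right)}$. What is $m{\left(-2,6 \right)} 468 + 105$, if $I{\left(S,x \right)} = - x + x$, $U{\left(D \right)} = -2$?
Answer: $- \frac{669}{7} \approx -95.571$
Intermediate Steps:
$I{\left(S,x \right)} = 0$
$m{\left(J,A \right)} = - \frac{3}{7}$ ($m{\left(J,A \right)} = \frac{-3 + 0}{7} = \frac{1}{7} \left(-3\right) = - \frac{3}{7}$)
$m{\left(-2,6 \right)} 468 + 105 = \left(- \frac{3}{7}\right) 468 + 105 = - \frac{1404}{7} + 105 = - \frac{669}{7}$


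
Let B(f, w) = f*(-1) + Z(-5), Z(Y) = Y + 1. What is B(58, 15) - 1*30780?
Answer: -30842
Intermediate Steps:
Z(Y) = 1 + Y
B(f, w) = -4 - f (B(f, w) = f*(-1) + (1 - 5) = -f - 4 = -4 - f)
B(58, 15) - 1*30780 = (-4 - 1*58) - 1*30780 = (-4 - 58) - 30780 = -62 - 30780 = -30842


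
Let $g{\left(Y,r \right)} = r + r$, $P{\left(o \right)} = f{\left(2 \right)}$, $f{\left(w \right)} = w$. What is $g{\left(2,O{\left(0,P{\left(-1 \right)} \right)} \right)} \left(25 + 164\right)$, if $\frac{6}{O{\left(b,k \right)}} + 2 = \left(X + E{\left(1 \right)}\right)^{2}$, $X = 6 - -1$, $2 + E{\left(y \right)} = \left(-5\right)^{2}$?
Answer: $\frac{1134}{449} \approx 2.5256$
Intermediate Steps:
$E{\left(y \right)} = 23$ ($E{\left(y \right)} = -2 + \left(-5\right)^{2} = -2 + 25 = 23$)
$P{\left(o \right)} = 2$
$X = 7$ ($X = 6 + 1 = 7$)
$O{\left(b,k \right)} = \frac{3}{449}$ ($O{\left(b,k \right)} = \frac{6}{-2 + \left(7 + 23\right)^{2}} = \frac{6}{-2 + 30^{2}} = \frac{6}{-2 + 900} = \frac{6}{898} = 6 \cdot \frac{1}{898} = \frac{3}{449}$)
$g{\left(Y,r \right)} = 2 r$
$g{\left(2,O{\left(0,P{\left(-1 \right)} \right)} \right)} \left(25 + 164\right) = 2 \cdot \frac{3}{449} \left(25 + 164\right) = \frac{6}{449} \cdot 189 = \frac{1134}{449}$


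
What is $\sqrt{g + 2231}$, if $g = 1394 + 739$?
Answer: $2 \sqrt{1091} \approx 66.061$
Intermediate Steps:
$g = 2133$
$\sqrt{g + 2231} = \sqrt{2133 + 2231} = \sqrt{4364} = 2 \sqrt{1091}$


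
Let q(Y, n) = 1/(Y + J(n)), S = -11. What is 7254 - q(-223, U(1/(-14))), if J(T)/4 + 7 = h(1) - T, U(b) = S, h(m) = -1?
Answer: 1530595/211 ≈ 7254.0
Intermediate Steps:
U(b) = -11
J(T) = -32 - 4*T (J(T) = -28 + 4*(-1 - T) = -28 + (-4 - 4*T) = -32 - 4*T)
q(Y, n) = 1/(-32 + Y - 4*n) (q(Y, n) = 1/(Y + (-32 - 4*n)) = 1/(-32 + Y - 4*n))
7254 - q(-223, U(1/(-14))) = 7254 - (-1)/(32 - 1*(-223) + 4*(-11)) = 7254 - (-1)/(32 + 223 - 44) = 7254 - (-1)/211 = 7254 - 1*(-1/211) = 7254 + 1/211 = 1530595/211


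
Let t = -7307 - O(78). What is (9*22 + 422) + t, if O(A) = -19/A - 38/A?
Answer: -173843/26 ≈ -6686.3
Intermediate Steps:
O(A) = -57/A
t = -189963/26 (t = -7307 - (-57)/78 = -7307 - 1*(-19/26) = -7307 + 19/26 = -189963/26 ≈ -7306.3)
(9*22 + 422) + t = (9*22 + 422) - 189963/26 = (198 + 422) - 189963/26 = 620 - 189963/26 = -173843/26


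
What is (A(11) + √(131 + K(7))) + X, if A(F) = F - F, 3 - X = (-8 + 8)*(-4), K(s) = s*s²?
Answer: 3 + √474 ≈ 24.772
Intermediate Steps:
K(s) = s³
X = 3 (X = 3 - (-8 + 8)*(-4) = 3 - 0*(-4) = 3 - 1*0 = 3 + 0 = 3)
A(F) = 0
(A(11) + √(131 + K(7))) + X = (0 + √(131 + 7³)) + 3 = (0 + √(131 + 343)) + 3 = (0 + √474) + 3 = √474 + 3 = 3 + √474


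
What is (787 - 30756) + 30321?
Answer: 352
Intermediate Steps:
(787 - 30756) + 30321 = -29969 + 30321 = 352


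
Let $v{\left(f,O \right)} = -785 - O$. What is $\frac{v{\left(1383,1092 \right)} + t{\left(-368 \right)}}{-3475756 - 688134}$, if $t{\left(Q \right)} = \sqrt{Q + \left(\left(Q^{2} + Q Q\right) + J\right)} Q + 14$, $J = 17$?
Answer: $\frac{1863}{4163890} + \frac{184 \sqrt{270497}}{2081945} \approx 0.046413$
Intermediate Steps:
$t{\left(Q \right)} = 14 + Q \sqrt{17 + Q + 2 Q^{2}}$ ($t{\left(Q \right)} = \sqrt{Q + \left(\left(Q^{2} + Q Q\right) + 17\right)} Q + 14 = \sqrt{Q + \left(\left(Q^{2} + Q^{2}\right) + 17\right)} Q + 14 = \sqrt{Q + \left(2 Q^{2} + 17\right)} Q + 14 = \sqrt{Q + \left(17 + 2 Q^{2}\right)} Q + 14 = \sqrt{17 + Q + 2 Q^{2}} Q + 14 = Q \sqrt{17 + Q + 2 Q^{2}} + 14 = 14 + Q \sqrt{17 + Q + 2 Q^{2}}$)
$\frac{v{\left(1383,1092 \right)} + t{\left(-368 \right)}}{-3475756 - 688134} = \frac{\left(-785 - 1092\right) + \left(14 - 368 \sqrt{17 - 368 + 2 \left(-368\right)^{2}}\right)}{-3475756 - 688134} = \frac{\left(-785 - 1092\right) + \left(14 - 368 \sqrt{17 - 368 + 2 \cdot 135424}\right)}{-4163890} = \left(-1877 + \left(14 - 368 \sqrt{17 - 368 + 270848}\right)\right) \left(- \frac{1}{4163890}\right) = \left(-1877 + \left(14 - 368 \sqrt{270497}\right)\right) \left(- \frac{1}{4163890}\right) = \left(-1863 - 368 \sqrt{270497}\right) \left(- \frac{1}{4163890}\right) = \frac{1863}{4163890} + \frac{184 \sqrt{270497}}{2081945}$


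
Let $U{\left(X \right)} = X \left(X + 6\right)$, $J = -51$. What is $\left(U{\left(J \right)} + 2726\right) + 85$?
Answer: $5106$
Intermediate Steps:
$U{\left(X \right)} = X \left(6 + X\right)$
$\left(U{\left(J \right)} + 2726\right) + 85 = \left(- 51 \left(6 - 51\right) + 2726\right) + 85 = \left(\left(-51\right) \left(-45\right) + 2726\right) + 85 = \left(2295 + 2726\right) + 85 = 5021 + 85 = 5106$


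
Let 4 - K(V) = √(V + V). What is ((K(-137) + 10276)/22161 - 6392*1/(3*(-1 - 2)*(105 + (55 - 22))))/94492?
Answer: 6434203/108366425721 - I*√274/2094037212 ≈ 5.9374e-5 - 7.9048e-9*I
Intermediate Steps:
K(V) = 4 - √2*√V (K(V) = 4 - √(V + V) = 4 - √(2*V) = 4 - √2*√V)
((K(-137) + 10276)/22161 - 6392*1/(3*(-1 - 2)*(105 + (55 - 22))))/94492 = (((4 - √2*√(-137)) + 10276)/22161 - 6392*1/(3*(-1 - 2)*(105 + (55 - 22))))/94492 = (((4 - √2*I*√137) + 10276)*(1/22161) - 6392*(-1/(9*(105 + 33))))*(1/94492) = (((4 - I*√274) + 10276)*(1/22161) - 6392/(138*(-9)))*(1/94492) = ((10280 - I*√274)*(1/22161) - 6392/(-1242))*(1/94492) = ((10280/22161 - I*√274/22161) - 6392*(-1/1242))*(1/94492) = ((10280/22161 - I*√274/22161) + 3196/621)*(1/94492) = (25736812/4587327 - I*√274/22161)*(1/94492) = 6434203/108366425721 - I*√274/2094037212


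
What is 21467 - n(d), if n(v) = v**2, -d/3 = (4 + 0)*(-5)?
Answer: 17867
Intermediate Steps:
d = 60 (d = -3*(4 + 0)*(-5) = -12*(-5) = -3*(-20) = 60)
21467 - n(d) = 21467 - 1*60**2 = 21467 - 1*3600 = 21467 - 3600 = 17867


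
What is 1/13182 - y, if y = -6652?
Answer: 87686665/13182 ≈ 6652.0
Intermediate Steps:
1/13182 - y = 1/13182 - 1*(-6652) = 1/13182 + 6652 = 87686665/13182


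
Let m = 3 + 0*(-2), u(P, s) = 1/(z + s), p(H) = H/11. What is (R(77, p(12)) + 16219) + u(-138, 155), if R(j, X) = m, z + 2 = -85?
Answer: 1103097/68 ≈ 16222.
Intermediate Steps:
z = -87 (z = -2 - 85 = -87)
p(H) = H/11 (p(H) = H*(1/11) = H/11)
u(P, s) = 1/(-87 + s)
m = 3 (m = 3 + 0 = 3)
R(j, X) = 3
(R(77, p(12)) + 16219) + u(-138, 155) = (3 + 16219) + 1/(-87 + 155) = 16222 + 1/68 = 1103097/68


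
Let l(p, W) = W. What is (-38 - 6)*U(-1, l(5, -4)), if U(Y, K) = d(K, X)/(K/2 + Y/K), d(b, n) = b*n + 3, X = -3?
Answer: 2640/7 ≈ 377.14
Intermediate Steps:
d(b, n) = 3 + b*n
U(Y, K) = (3 - 3*K)/(K/2 + Y/K) (U(Y, K) = (3 + K*(-3))/(K/2 + Y/K) = (3 - 3*K)/(K*(1/2) + Y/K) = (3 - 3*K)/(K/2 + Y/K))
(-38 - 6)*U(-1, l(5, -4)) = (-38 - 6)*(6*(-4)*(1 - 1*(-4))/((-4)**2 + 2*(-1))) = -264*(-4)*(1 + 4)/(16 - 2) = -264*(-4)*5/14 = -44*(-60/7) = 2640/7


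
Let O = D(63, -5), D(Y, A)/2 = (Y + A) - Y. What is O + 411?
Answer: 401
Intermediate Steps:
D(Y, A) = 2*A (D(Y, A) = 2*((Y + A) - Y) = 2*((A + Y) - Y) = 2*A)
O = -10 (O = 2*(-5) = -10)
O + 411 = -10 + 411 = 401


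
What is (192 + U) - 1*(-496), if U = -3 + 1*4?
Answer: 689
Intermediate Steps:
U = 1 (U = -3 + 4 = 1)
(192 + U) - 1*(-496) = (192 + 1) - 1*(-496) = 193 + 496 = 689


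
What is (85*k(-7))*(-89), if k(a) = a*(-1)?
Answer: -52955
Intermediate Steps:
k(a) = -a
(85*k(-7))*(-89) = (85*(-1*(-7)))*(-89) = (85*7)*(-89) = 595*(-89) = -52955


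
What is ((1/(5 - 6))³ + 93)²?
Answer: 8464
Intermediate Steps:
((1/(5 - 6))³ + 93)² = ((1/(-1))³ + 93)² = ((-1)³ + 93)² = (-1 + 93)² = 92² = 8464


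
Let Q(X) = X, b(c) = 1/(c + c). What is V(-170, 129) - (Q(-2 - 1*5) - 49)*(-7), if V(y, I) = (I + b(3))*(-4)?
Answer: -2726/3 ≈ -908.67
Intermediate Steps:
b(c) = 1/(2*c)
V(y, I) = -⅔ - 4*I (V(y, I) = (I + (½)/3)*(-4) = (I + (½)*(⅓))*(-4) = (I + ⅙)*(-4) = (⅙ + I)*(-4) = -⅔ - 4*I)
V(-170, 129) - (Q(-2 - 1*5) - 49)*(-7) = (-⅔ - 4*129) - ((-2 - 1*5) - 49)*(-7) = (-⅔ - 516) - ((-2 - 5) - 49)*(-7) = -1550/3 - (-7 - 49)*(-7) = -1550/3 - (-56)*(-7) = -1550/3 - 1*392 = -1550/3 - 392 = -2726/3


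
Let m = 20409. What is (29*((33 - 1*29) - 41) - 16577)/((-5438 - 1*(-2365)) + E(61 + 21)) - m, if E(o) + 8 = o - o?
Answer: -62862479/3081 ≈ -20403.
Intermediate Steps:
E(o) = -8 (E(o) = -8 + (o - o) = -8 + 0 = -8)
(29*((33 - 1*29) - 41) - 16577)/((-5438 - 1*(-2365)) + E(61 + 21)) - m = (29*((33 - 1*29) - 41) - 16577)/((-5438 - 1*(-2365)) - 8) - 1*20409 = (29*((33 - 29) - 41) - 16577)/((-5438 + 2365) - 8) - 20409 = (29*(4 - 41) - 16577)/(-3073 - 8) - 20409 = (29*(-37) - 16577)/(-3081) - 20409 = (-1073 - 16577)*(-1/3081) - 20409 = -17650*(-1/3081) - 20409 = 17650/3081 - 20409 = -62862479/3081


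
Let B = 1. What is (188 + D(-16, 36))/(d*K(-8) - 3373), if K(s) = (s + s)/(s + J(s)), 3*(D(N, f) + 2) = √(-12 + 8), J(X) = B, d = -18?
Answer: -1302/23899 - 14*I/71697 ≈ -0.054479 - 0.00019527*I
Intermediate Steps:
J(X) = 1
D(N, f) = -2 + 2*I/3 (D(N, f) = -2 + √(-12 + 8)/3 = -2 + √(-4)/3 = -2 + (2*I)/3 = -2 + 2*I/3)
K(s) = 2*s/(1 + s) (K(s) = (s + s)/(s + 1) = (2*s)/(1 + s) = 2*s/(1 + s))
(188 + D(-16, 36))/(d*K(-8) - 3373) = (188 + (-2 + 2*I/3))/(-36*(-8)/(1 - 8) - 3373) = (186 + 2*I/3)/(-36*(-8)/(-7) - 3373) = (186 + 2*I/3)/(-36*(-8)*(-1)/7 - 3373) = (186 + 2*I/3)/(-18*16/7 - 3373) = (186 + 2*I/3)/(-288/7 - 3373) = (186 + 2*I/3)/(-23899/7) = (186 + 2*I/3)*(-7/23899) = -1302/23899 - 14*I/71697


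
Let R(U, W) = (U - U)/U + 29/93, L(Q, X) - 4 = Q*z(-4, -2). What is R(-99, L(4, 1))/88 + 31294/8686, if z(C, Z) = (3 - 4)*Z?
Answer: 128180995/35543112 ≈ 3.6064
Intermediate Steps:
z(C, Z) = -Z
L(Q, X) = 4 + 2*Q (L(Q, X) = 4 + Q*(-1*(-2)) = 4 + Q*2 = 4 + 2*Q)
R(U, W) = 29/93 (R(U, W) = 0/U + 29*(1/93) = 0 + 29/93 = 29/93)
R(-99, L(4, 1))/88 + 31294/8686 = (29/93)/88 + 31294/8686 = (29/93)*(1/88) + 31294*(1/8686) = 29/8184 + 15647/4343 = 128180995/35543112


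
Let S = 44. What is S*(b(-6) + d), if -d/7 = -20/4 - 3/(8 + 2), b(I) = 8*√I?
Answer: 8162/5 + 352*I*√6 ≈ 1632.4 + 862.22*I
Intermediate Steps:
d = 371/10 (d = -7*(-20/4 - 3/(8 + 2)) = -7*(-20*¼ - 3/10) = -7*(-5 - 3*⅒) = -7*(-5 - 3/10) = -7*(-53/10) = 371/10 ≈ 37.100)
S*(b(-6) + d) = 44*(8*√(-6) + 371/10) = 44*(8*(I*√6) + 371/10) = 44*(8*I*√6 + 371/10) = 44*(371/10 + 8*I*√6) = 8162/5 + 352*I*√6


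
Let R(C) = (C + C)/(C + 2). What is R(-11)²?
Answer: 484/81 ≈ 5.9753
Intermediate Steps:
R(C) = 2*C/(2 + C) (R(C) = (2*C)/(2 + C) = 2*C/(2 + C))
R(-11)² = (2*(-11)/(2 - 11))² = (2*(-11)/(-9))² = (2*(-11)*(-⅑))² = (22/9)² = 484/81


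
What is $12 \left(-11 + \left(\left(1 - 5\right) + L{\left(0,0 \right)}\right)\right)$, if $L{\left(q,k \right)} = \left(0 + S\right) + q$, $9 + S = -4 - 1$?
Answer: $-348$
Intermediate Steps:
$S = -14$ ($S = -9 - 5 = -14$)
$L{\left(q,k \right)} = -14 + q$ ($L{\left(q,k \right)} = \left(0 - 14\right) + q = -14 + q$)
$12 \left(-11 + \left(\left(1 - 5\right) + L{\left(0,0 \right)}\right)\right) = 12 \left(-11 + \left(\left(1 - 5\right) + \left(-14 + 0\right)\right)\right) = 12 \left(-11 - 18\right) = 12 \left(-29\right) = -348$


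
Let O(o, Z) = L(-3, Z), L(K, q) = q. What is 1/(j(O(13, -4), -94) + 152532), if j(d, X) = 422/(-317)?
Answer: 317/48352222 ≈ 6.5561e-6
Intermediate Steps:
O(o, Z) = Z
j(d, X) = -422/317 (j(d, X) = 422*(-1/317) = -422/317)
1/(j(O(13, -4), -94) + 152532) = 1/(-422/317 + 152532) = 1/(48352222/317) = 317/48352222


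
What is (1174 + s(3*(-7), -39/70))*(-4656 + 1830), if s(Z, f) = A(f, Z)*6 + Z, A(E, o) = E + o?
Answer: -101249928/35 ≈ -2.8929e+6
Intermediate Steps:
s(Z, f) = 6*f + 7*Z (s(Z, f) = (f + Z)*6 + Z = (Z + f)*6 + Z = (6*Z + 6*f) + Z = 6*f + 7*Z)
(1174 + s(3*(-7), -39/70))*(-4656 + 1830) = (1174 + (6*(-39/70) + 7*(3*(-7))))*(-4656 + 1830) = (1174 + (6*(-39*1/70) + 7*(-21)))*(-2826) = (1174 + (6*(-39/70) - 147))*(-2826) = (1174 + (-117/35 - 147))*(-2826) = (1174 - 5262/35)*(-2826) = (35828/35)*(-2826) = -101249928/35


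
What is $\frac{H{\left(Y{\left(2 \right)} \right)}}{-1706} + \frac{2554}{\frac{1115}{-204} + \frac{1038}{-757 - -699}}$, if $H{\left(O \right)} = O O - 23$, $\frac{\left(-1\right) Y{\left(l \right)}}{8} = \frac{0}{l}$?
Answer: $- \frac{25773566731}{235787966} \approx -109.31$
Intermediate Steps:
$Y{\left(l \right)} = 0$ ($Y{\left(l \right)} = - 8 \frac{0}{l} = \left(-8\right) 0 = 0$)
$H{\left(O \right)} = -23 + O^{2}$ ($H{\left(O \right)} = O^{2} - 23 = -23 + O^{2}$)
$\frac{H{\left(Y{\left(2 \right)} \right)}}{-1706} + \frac{2554}{\frac{1115}{-204} + \frac{1038}{-757 - -699}} = \frac{-23 + 0^{2}}{-1706} + \frac{2554}{\frac{1115}{-204} + \frac{1038}{-757 - -699}} = \left(-23 + 0\right) \left(- \frac{1}{1706}\right) + \frac{2554}{1115 \left(- \frac{1}{204}\right) + \frac{1038}{-757 + 699}} = \left(-23\right) \left(- \frac{1}{1706}\right) + \frac{2554}{- \frac{1115}{204} + \frac{1038}{-58}} = \frac{23}{1706} + \frac{2554}{- \frac{1115}{204} + 1038 \left(- \frac{1}{58}\right)} = \frac{23}{1706} + \frac{2554}{- \frac{1115}{204} - \frac{519}{29}} = \frac{23}{1706} + \frac{2554}{- \frac{138211}{5916}} = \frac{23}{1706} + 2554 \left(- \frac{5916}{138211}\right) = \frac{23}{1706} - \frac{15109464}{138211} = - \frac{25773566731}{235787966}$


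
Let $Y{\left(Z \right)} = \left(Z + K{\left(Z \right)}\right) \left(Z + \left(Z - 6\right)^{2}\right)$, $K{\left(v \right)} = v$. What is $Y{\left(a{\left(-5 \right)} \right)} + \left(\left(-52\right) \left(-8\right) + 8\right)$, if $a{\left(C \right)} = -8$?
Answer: $-2584$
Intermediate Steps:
$Y{\left(Z \right)} = 2 Z \left(Z + \left(-6 + Z\right)^{2}\right)$ ($Y{\left(Z \right)} = \left(Z + Z\right) \left(Z + \left(Z - 6\right)^{2}\right) = 2 Z \left(Z + \left(-6 + Z\right)^{2}\right)$)
$Y{\left(a{\left(-5 \right)} \right)} + \left(\left(-52\right) \left(-8\right) + 8\right) = 2 \left(-8\right) \left(-8 + \left(-6 - 8\right)^{2}\right) + \left(\left(-52\right) \left(-8\right) + 8\right) = 2 \left(-8\right) \left(-8 + \left(-14\right)^{2}\right) + \left(416 + 8\right) = 2 \left(-8\right) \left(-8 + 196\right) + 424 = 2 \left(-8\right) 188 + 424 = -3008 + 424 = -2584$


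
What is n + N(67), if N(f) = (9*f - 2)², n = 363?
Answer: 361564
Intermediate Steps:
N(f) = (-2 + 9*f)²
n + N(67) = 363 + (-2 + 9*67)² = 363 + (-2 + 603)² = 363 + 601² = 363 + 361201 = 361564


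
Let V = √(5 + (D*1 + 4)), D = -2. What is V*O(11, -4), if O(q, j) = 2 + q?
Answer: 13*√7 ≈ 34.395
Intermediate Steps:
V = √7 (V = √(5 + (-2*1 + 4)) = √(5 + (-2 + 4)) = √(5 + 2) = √7 ≈ 2.6458)
V*O(11, -4) = √7*(2 + 11) = √7*13 = 13*√7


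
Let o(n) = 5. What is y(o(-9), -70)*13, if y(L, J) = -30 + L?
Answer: -325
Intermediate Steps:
y(o(-9), -70)*13 = (-30 + 5)*13 = -25*13 = -325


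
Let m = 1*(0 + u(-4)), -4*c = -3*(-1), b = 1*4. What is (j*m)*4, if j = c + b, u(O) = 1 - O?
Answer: 65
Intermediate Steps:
b = 4
c = -¾ (c = -(-3)*(-1)/4 = -¼*3 = -¾ ≈ -0.75000)
m = 5 (m = 1*(0 + (1 - 1*(-4))) = 1*(0 + (1 + 4)) = 1*(0 + 5) = 1*5 = 5)
j = 13/4 (j = -¾ + 4 = 13/4 ≈ 3.2500)
(j*m)*4 = ((13/4)*5)*4 = (65/4)*4 = 65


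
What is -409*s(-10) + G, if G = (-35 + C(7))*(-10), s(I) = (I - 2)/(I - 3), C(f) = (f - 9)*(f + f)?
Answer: 3282/13 ≈ 252.46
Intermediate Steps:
C(f) = 2*f*(-9 + f) (C(f) = (-9 + f)*(2*f) = 2*f*(-9 + f))
s(I) = (-2 + I)/(-3 + I)
G = 630 (G = (-35 + 2*7*(-9 + 7))*(-10) = (-35 + 2*7*(-2))*(-10) = (-35 - 28)*(-10) = -63*(-10) = 630)
-409*s(-10) + G = -409*(-2 - 10)/(-3 - 10) + 630 = -409*(-12)/(-13) + 630 = -(-409)*(-12)/13 + 630 = -409*12/13 + 630 = -4908/13 + 630 = 3282/13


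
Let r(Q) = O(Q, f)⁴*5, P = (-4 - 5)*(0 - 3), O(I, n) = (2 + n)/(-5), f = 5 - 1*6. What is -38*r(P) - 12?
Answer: -1538/125 ≈ -12.304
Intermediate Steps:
f = -1 (f = 5 - 6 = -1)
O(I, n) = -⅖ - n/5 (O(I, n) = (2 + n)*(-⅕) = -⅖ - n/5)
P = 27 (P = -9*(-3) = 27)
r(Q) = 1/125 (r(Q) = (-⅖ - ⅕*(-1))⁴*5 = (-⅖ + ⅕)⁴*5 = (-⅕)⁴*5 = (1/625)*5 = 1/125)
-38*r(P) - 12 = -38*1/125 - 12 = -38/125 - 12 = -1538/125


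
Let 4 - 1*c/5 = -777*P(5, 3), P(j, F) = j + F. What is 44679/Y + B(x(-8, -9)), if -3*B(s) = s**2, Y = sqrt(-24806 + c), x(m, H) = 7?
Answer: -49/3 + 14893*sqrt(6294)/2098 ≈ 546.84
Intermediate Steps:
P(j, F) = F + j
c = 31100 (c = 20 - (-3885)*(3 + 5) = 20 - (-3885)*8 = 20 - 5*(-6216) = 20 + 31080 = 31100)
Y = sqrt(6294) (Y = sqrt(-24806 + 31100) = sqrt(6294) ≈ 79.335)
B(s) = -s**2/3
44679/Y + B(x(-8, -9)) = 44679/(sqrt(6294)) - 1/3*7**2 = 44679*(sqrt(6294)/6294) - 1/3*49 = 14893*sqrt(6294)/2098 - 49/3 = -49/3 + 14893*sqrt(6294)/2098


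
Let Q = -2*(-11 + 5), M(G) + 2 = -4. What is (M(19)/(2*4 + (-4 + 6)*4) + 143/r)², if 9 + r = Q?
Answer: 1288225/576 ≈ 2236.5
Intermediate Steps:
M(G) = -6 (M(G) = -2 - 4 = -6)
Q = 12 (Q = -2*(-6) = 12)
r = 3 (r = -9 + 12 = 3)
(M(19)/(2*4 + (-4 + 6)*4) + 143/r)² = (-6/(2*4 + (-4 + 6)*4) + 143/3)² = (-6/(8 + 2*4) + 143*(⅓))² = (-6/(8 + 8) + 143/3)² = (-6/16 + 143/3)² = (-6*1/16 + 143/3)² = (-3/8 + 143/3)² = (1135/24)² = 1288225/576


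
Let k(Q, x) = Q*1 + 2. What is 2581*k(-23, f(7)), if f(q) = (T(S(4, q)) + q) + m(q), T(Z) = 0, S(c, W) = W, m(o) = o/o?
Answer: -54201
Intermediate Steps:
m(o) = 1
f(q) = 1 + q (f(q) = (0 + q) + 1 = q + 1 = 1 + q)
k(Q, x) = 2 + Q (k(Q, x) = Q + 2 = 2 + Q)
2581*k(-23, f(7)) = 2581*(2 - 23) = 2581*(-21) = -54201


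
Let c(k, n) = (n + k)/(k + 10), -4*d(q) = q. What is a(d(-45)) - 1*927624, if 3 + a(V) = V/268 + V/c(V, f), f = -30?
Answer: -994429767/1072 ≈ -9.2764e+5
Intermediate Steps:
d(q) = -q/4
c(k, n) = (k + n)/(10 + k)
a(V) = -3 + V/268 + V*(10 + V)/(-30 + V) (a(V) = -3 + (V/268 + V/(((V - 30)/(10 + V)))) = -3 + (V*(1/268) + V/(((-30 + V)/(10 + V)))) = -3 + (V/268 + V*((10 + V)/(-30 + V))) = -3 + (V/268 + V*(10 + V)/(-30 + V)) = -3 + V/268 + V*(10 + V)/(-30 + V))
a(d(-45)) - 1*927624 = (24120 + 269*(-¼*(-45))² + 1846*(-¼*(-45)))/(268*(-30 - ¼*(-45))) - 1*927624 = (24120 + 269*(45/4)² + 1846*(45/4))/(268*(-30 + 45/4)) - 927624 = (24120 + 269*(2025/16) + 41535/2)/(268*(-75/4)) - 927624 = (1/268)*(-4/75)*(24120 + 544725/16 + 41535/2) - 927624 = (1/268)*(-4/75)*(1262925/16) - 927624 = -16839/1072 - 927624 = -994429767/1072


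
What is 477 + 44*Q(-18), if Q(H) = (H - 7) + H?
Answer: -1415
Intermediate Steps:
Q(H) = -7 + 2*H (Q(H) = (-7 + H) + H = -7 + 2*H)
477 + 44*Q(-18) = 477 + 44*(-7 + 2*(-18)) = 477 + 44*(-7 - 36) = 477 + 44*(-43) = 477 - 1892 = -1415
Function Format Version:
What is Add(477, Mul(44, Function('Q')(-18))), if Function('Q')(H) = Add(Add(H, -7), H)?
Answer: -1415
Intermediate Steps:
Function('Q')(H) = Add(-7, Mul(2, H)) (Function('Q')(H) = Add(Add(-7, H), H) = Add(-7, Mul(2, H)))
Add(477, Mul(44, Function('Q')(-18))) = Add(477, Mul(44, Add(-7, Mul(2, -18)))) = Add(477, Mul(44, Add(-7, -36))) = Add(477, Mul(44, -43)) = Add(477, -1892) = -1415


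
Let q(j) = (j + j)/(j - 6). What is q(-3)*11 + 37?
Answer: 133/3 ≈ 44.333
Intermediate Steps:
q(j) = 2*j/(-6 + j) (q(j) = (2*j)/(-6 + j) = 2*j/(-6 + j))
q(-3)*11 + 37 = (2*(-3)/(-6 - 3))*11 + 37 = (2*(-3)/(-9))*11 + 37 = (2*(-3)*(-⅑))*11 + 37 = (⅔)*11 + 37 = 22/3 + 37 = 133/3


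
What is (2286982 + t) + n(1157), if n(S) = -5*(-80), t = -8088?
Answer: 2279294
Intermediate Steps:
n(S) = 400
(2286982 + t) + n(1157) = (2286982 - 8088) + 400 = 2278894 + 400 = 2279294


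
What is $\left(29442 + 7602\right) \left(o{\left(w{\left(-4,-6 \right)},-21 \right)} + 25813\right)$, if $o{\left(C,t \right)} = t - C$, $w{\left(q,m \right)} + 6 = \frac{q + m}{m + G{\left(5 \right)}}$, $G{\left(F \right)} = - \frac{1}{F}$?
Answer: $\frac{29623642272}{31} \approx 9.556 \cdot 10^{8}$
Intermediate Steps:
$w{\left(q,m \right)} = -6 + \frac{m + q}{- \frac{1}{5} + m}$ ($w{\left(q,m \right)} = -6 + \frac{q + m}{m - \frac{1}{5}} = -6 + \frac{m + q}{m - \frac{1}{5}} = -6 + \frac{m + q}{- \frac{1}{5} + m}$)
$\left(29442 + 7602\right) \left(o{\left(w{\left(-4,-6 \right)},-21 \right)} + 25813\right) = \left(29442 + 7602\right) \left(\left(-21 - \frac{6 - -150 + 5 \left(-4\right)}{-1 + 5 \left(-6\right)}\right) + 25813\right) = 37044 \left(\left(-21 - \frac{6 + 150 - 20}{-1 - 30}\right) + 25813\right) = 37044 \left(\left(-21 - \frac{1}{-31} \cdot 136\right) + 25813\right) = 37044 \left(\left(-21 - \left(- \frac{1}{31}\right) 136\right) + 25813\right) = 37044 \left(\left(-21 - - \frac{136}{31}\right) + 25813\right) = 37044 \left(\left(-21 + \frac{136}{31}\right) + 25813\right) = 37044 \left(- \frac{515}{31} + 25813\right) = 37044 \cdot \frac{799688}{31} = \frac{29623642272}{31}$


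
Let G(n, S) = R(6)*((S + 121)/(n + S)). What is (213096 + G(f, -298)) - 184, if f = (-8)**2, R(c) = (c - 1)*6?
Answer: 2768151/13 ≈ 2.1293e+5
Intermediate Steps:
R(c) = -6 + 6*c (R(c) = (-1 + c)*6 = -6 + 6*c)
f = 64
G(n, S) = 30*(121 + S)/(S + n) (G(n, S) = (-6 + 6*6)*((S + 121)/(n + S)) = (-6 + 36)*((121 + S)/(S + n)) = 30*((121 + S)/(S + n)) = 30*(121 + S)/(S + n))
(213096 + G(f, -298)) - 184 = (213096 + 30*(121 - 298)/(-298 + 64)) - 184 = (213096 + 30*(-177)/(-234)) - 184 = (213096 + 30*(-1/234)*(-177)) - 184 = (213096 + 295/13) - 184 = 2770543/13 - 184 = 2768151/13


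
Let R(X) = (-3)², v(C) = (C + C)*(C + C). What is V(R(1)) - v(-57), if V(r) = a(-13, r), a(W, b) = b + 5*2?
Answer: -12977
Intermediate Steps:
v(C) = 4*C² (v(C) = (2*C)*(2*C) = 4*C²)
R(X) = 9
a(W, b) = 10 + b (a(W, b) = b + 10 = 10 + b)
V(r) = 10 + r
V(R(1)) - v(-57) = (10 + 9) - 4*(-57)² = 19 - 4*3249 = 19 - 1*12996 = 19 - 12996 = -12977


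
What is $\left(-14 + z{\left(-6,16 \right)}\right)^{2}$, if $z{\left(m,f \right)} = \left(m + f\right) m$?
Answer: $5476$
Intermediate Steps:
$z{\left(m,f \right)} = m \left(f + m\right)$ ($z{\left(m,f \right)} = \left(f + m\right) m = m \left(f + m\right)$)
$\left(-14 + z{\left(-6,16 \right)}\right)^{2} = \left(-14 - 6 \left(16 - 6\right)\right)^{2} = \left(-14 - 60\right)^{2} = \left(-74\right)^{2} = 5476$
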